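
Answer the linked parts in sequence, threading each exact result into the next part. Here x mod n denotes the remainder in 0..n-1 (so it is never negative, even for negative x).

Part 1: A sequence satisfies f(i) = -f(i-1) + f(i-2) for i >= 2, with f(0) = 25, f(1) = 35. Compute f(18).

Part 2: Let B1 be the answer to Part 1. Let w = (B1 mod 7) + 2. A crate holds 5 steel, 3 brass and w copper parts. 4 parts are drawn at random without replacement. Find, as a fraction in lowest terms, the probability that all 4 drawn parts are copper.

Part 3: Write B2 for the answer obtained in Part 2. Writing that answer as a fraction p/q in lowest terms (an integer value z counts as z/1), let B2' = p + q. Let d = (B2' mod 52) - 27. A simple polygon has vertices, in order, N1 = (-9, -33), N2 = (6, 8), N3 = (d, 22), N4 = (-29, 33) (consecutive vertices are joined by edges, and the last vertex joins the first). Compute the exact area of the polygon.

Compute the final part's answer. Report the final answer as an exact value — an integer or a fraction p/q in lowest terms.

2175/2

Part 1: f(2) = -1*(35) + 1*(25) = -10; iterating: f(2)=-10, f(3)=45, f(4)=-55, f(5)=100, f(6)=-155, f(7)=255, f(8)=-410, f(9)=665, f(10)=-1075, f(11)=1740, f(12)=-2815, f(13)=4555, f(14)=-7370, f(15)=11925, f(16)=-19295, f(17)=31220, f(18)=-50515; answer -50515
Part 2: B1 = -50515; w = 6; total draws C(14,4) = 1001; favorable C(6,4) = 15; P = 15/1001; answer 15/1001
Part 3: B2 = 15/1001; threaded value p + q = 1016; d = 1; cross terms: (-9*8 - 6*-33)=126, (6*22 - 1*8)=124, (1*33 - -29*22)=671, (-29*-33 - -9*33)=1254; twice the area = |2175| = 2175; area = 2175/2; answer 2175/2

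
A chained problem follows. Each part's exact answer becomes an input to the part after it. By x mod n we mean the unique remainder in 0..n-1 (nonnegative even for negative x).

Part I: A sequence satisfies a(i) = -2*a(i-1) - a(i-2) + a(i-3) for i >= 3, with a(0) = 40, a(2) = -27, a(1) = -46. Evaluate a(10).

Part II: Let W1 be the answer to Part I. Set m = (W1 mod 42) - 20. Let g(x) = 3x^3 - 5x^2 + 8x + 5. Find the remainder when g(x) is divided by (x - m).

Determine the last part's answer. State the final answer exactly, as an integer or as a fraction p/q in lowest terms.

11141

Part I: a(3) = -2*(-27) - 1*(-46) + 1*(40) = 140; iterating: a(3)=140, a(4)=-299, a(5)=431, a(6)=-423, a(7)=116, a(8)=622, a(9)=-1783, a(10)=3060; answer 3060
Part II: W1 = 3060; m = 16; remainder = value at the root: 3*(16)^3 - 5*(16)^2 + 8*(16)^1 + 5 = (12288) + (-1280) + (128) + (5) = 11141; answer 11141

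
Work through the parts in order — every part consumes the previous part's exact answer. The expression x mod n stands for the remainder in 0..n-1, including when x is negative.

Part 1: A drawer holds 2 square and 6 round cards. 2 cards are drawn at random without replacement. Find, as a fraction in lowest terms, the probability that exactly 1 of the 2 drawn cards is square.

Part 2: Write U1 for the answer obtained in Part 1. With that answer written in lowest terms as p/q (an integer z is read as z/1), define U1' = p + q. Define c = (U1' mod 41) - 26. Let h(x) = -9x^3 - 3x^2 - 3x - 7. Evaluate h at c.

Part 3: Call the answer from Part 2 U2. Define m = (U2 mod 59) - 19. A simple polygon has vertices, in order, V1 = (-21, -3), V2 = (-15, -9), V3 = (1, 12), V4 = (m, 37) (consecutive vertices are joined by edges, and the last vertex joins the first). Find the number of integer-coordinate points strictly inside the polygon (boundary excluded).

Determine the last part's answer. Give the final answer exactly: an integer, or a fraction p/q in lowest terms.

315

Part 1: total draws C(8,2) = 28; favorable C(2,1)*C(6,1) = 12; P = 3/7; answer 3/7
Part 2: U1 = 3/7; threaded value p + q = 10; c = -16; -9*(-16)^3 - 3*(-16)^2 - 3*(-16)^1 - 7 = (36864) + (-768) + (48) + (-7) = 36137; answer 36137
Part 3: U2 = 36137; m = 10; cross terms: (-21*-9 - -15*-3)=144, (-15*12 - 1*-9)=-171, (1*37 - 10*12)=-83, (10*-3 - -21*37)=747; twice the area = |637| = 637; area = 637/2; boundary points = 6 + 1 + 1 + 1 = 9; strictly interior points = area - boundary/2 + 1 = 315; answer 315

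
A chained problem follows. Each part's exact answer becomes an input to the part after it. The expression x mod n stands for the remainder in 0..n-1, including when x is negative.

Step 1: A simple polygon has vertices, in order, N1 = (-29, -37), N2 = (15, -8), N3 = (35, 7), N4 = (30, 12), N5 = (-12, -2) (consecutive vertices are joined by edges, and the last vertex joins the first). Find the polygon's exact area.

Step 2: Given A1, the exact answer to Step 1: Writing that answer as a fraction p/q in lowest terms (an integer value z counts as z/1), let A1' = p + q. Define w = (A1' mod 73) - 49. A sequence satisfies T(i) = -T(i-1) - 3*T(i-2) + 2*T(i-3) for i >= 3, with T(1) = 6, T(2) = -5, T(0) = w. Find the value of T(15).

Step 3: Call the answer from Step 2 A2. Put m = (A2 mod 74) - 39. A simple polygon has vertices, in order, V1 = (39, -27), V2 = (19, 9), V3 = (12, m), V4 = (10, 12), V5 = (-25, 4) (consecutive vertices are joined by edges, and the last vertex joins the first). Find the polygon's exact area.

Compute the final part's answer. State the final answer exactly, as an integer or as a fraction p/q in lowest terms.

Step 1: cross terms: (-29*-8 - 15*-37)=787, (15*7 - 35*-8)=385, (35*12 - 30*7)=210, (30*-2 - -12*12)=84, (-12*-37 - -29*-2)=386; twice the area = |1852| = 1852; area = 926; answer 926
Step 2: A1 = 926; threaded value p + q = 927; w = 2; T(3) = -1*(-5) - 3*(6) + 2*(2) = -9; iterating: T(3)=-9, T(4)=36, T(5)=-19, T(6)=-107, T(7)=236, T(8)=47, T(9)=-969, T(10)=1300, T(11)=1701, T(12)=-7539, T(13)=5036, T(14)=20983, T(15)=-51169; answer -51169
Step 3: A2 = -51169; m = 0; cross terms: (39*9 - 19*-27)=864, (19*0 - 12*9)=-108, (12*12 - 10*0)=144, (10*4 - -25*12)=340, (-25*-27 - 39*4)=519; twice the area = |1759| = 1759; area = 1759/2; answer 1759/2

1759/2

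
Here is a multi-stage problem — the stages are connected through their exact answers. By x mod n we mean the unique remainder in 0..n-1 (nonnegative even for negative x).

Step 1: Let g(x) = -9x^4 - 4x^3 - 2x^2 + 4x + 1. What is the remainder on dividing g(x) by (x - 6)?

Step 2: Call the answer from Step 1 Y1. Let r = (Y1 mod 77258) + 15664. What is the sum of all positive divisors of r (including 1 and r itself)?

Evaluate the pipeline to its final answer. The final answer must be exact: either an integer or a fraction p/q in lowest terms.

Step 1: remainder = value at the root: -9*(6)^4 - 4*(6)^3 - 2*(6)^2 + 4*(6)^1 + 1 = (-11664) + (-864) + (-72) + (24) + (1) = -12575; answer -12575
Step 2: Y1 = -12575; r = 80347; 80347 is prime, so its only divisors are 1 and 80347; sigma = 1 + 80347 = 80348; answer 80348

80348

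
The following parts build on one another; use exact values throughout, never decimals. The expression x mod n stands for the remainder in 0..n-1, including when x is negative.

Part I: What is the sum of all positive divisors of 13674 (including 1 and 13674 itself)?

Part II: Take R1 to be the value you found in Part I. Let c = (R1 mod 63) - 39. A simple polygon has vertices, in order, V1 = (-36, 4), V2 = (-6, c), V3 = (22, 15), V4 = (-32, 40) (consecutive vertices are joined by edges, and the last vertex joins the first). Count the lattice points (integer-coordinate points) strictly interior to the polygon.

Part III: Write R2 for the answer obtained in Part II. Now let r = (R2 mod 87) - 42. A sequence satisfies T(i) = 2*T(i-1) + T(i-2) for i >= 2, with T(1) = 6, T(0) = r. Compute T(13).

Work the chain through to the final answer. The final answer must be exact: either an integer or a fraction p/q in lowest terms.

755166

Part I: 13674 = 2 * 3 * 43 * 53; sigma = (1 + 2) * (1 + 3) * (1 + 43) * (1 + 53) = 3 * 4 * 44 * 54 = 28512; answer 28512
Part II: R1 = 28512; c = -3; cross terms: (-36*-3 - -6*4)=132, (-6*15 - 22*-3)=-24, (22*40 - -32*15)=1360, (-32*4 - -36*40)=1312; twice the area = |2780| = 2780; area = 1390; boundary points = 1 + 2 + 1 + 4 = 8; strictly interior points = area - boundary/2 + 1 = 1387; answer 1387
Part III: R2 = 1387; r = 40; T(2) = 2*(6) + 1*(40) = 52; iterating: T(2)=52, T(3)=110, T(4)=272, T(5)=654, T(6)=1580, T(7)=3814, T(8)=9208, T(9)=22230, T(10)=53668, T(11)=129566, T(12)=312800, T(13)=755166; answer 755166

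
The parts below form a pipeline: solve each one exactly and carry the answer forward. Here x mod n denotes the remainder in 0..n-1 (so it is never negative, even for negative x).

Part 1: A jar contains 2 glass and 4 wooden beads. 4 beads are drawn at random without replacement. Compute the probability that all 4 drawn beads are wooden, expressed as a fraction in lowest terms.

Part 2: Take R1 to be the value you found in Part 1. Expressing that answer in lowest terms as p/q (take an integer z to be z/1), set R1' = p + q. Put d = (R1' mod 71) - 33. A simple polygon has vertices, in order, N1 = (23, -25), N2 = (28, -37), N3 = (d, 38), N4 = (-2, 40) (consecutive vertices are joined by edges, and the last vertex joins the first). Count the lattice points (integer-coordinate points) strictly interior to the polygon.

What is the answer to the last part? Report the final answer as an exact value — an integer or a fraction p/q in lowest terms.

Part 1: total draws C(6,4) = 15; favorable C(4,4) = 1; P = 1/15; answer 1/15
Part 2: R1 = 1/15; threaded value p + q = 16; d = -17; cross terms: (23*-37 - 28*-25)=-151, (28*38 - -17*-37)=435, (-17*40 - -2*38)=-604, (-2*-25 - 23*40)=-870; twice the area = |-1190| = 1190; area = 595; boundary points = 1 + 15 + 1 + 5 = 22; strictly interior points = area - boundary/2 + 1 = 585; answer 585

585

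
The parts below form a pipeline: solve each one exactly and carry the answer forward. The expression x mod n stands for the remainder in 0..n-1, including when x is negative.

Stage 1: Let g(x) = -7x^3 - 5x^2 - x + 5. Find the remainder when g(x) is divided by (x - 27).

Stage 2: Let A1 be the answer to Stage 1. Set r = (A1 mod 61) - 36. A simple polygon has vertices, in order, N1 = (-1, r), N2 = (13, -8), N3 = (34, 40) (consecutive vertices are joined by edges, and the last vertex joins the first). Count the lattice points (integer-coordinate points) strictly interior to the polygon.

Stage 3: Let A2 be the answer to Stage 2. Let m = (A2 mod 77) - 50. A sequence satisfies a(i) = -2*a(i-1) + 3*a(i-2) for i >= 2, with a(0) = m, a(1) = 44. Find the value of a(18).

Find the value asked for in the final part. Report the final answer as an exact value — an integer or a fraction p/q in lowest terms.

-9104381518

Stage 1: remainder = value at the root: -7*(27)^3 - 5*(27)^2 - 1*(27)^1 + 5 = (-137781) + (-3645) + (-27) + (5) = -141448; answer -141448
Stage 2: A1 = -141448; r = -25; cross terms: (-1*-8 - 13*-25)=333, (13*40 - 34*-8)=792, (34*-25 - -1*40)=-810; twice the area = |315| = 315; area = 315/2; boundary points = 1 + 3 + 5 = 9; strictly interior points = area - boundary/2 + 1 = 154; answer 154
Stage 3: A2 = 154; m = -50; a(2) = -2*(44) + 3*(-50) = -238; iterating: a(2)=-238, a(3)=608, a(4)=-1930, a(5)=5684, a(6)=-17158, a(7)=51368, a(8)=-154210, a(9)=462524, a(10)=-1387678, a(11)=4162928, a(12)=-12488890, a(13)=37466564, a(14)=-112399798, a(15)=337199288, a(16)=-1011597970, a(17)=3034793804, a(18)=-9104381518; answer -9104381518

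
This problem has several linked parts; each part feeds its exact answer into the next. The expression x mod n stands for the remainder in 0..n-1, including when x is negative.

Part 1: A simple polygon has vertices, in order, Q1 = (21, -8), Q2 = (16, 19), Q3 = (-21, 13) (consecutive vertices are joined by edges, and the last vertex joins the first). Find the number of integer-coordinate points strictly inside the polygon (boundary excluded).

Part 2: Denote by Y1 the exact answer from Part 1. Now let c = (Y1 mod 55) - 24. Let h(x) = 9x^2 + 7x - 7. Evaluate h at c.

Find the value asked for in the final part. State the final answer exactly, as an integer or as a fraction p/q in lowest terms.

1913

Part 1: cross terms: (21*19 - 16*-8)=527, (16*13 - -21*19)=607, (-21*-8 - 21*13)=-105; twice the area = |1029| = 1029; area = 1029/2; boundary points = 1 + 1 + 21 = 23; strictly interior points = area - boundary/2 + 1 = 504; answer 504
Part 2: Y1 = 504; c = -15; 9*(-15)^2 + 7*(-15)^1 - 7 = (2025) + (-105) + (-7) = 1913; answer 1913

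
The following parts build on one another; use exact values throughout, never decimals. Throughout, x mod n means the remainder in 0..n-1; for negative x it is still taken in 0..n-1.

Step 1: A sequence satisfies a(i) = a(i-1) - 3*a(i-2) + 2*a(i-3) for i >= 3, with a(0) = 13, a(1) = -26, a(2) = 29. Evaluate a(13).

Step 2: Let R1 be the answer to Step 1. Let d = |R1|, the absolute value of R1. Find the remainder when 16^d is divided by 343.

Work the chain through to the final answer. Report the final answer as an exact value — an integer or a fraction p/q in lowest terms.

Step 1: a(3) = 1*(29) - 3*(-26) + 2*(13) = 133; iterating: a(3)=133, a(4)=-6, a(5)=-347, a(6)=-63, a(7)=966, a(8)=461, a(9)=-2563, a(10)=-2014, a(11)=6597, a(12)=7513, a(13)=-16306; answer -16306
Step 2: R1 = -16306; d = 16306; squarings mod 343: 16^1=16, 16^2=256, 16^4=23, 16^8=186, 16^16=296, 16^32=151, 16^64=163, 16^128=158, 16^256=268, 16^512=137, 16^1024=247, 16^2048=298, 16^4096=310, 16^8192=60; 16^16306 = 16^2 * 16^16 * 16^32 * 16^128 * 16^256 * 16^512 * 16^1024 * 16^2048 * 16^4096 * 16^8192 = 233 (mod 343); answer 233

233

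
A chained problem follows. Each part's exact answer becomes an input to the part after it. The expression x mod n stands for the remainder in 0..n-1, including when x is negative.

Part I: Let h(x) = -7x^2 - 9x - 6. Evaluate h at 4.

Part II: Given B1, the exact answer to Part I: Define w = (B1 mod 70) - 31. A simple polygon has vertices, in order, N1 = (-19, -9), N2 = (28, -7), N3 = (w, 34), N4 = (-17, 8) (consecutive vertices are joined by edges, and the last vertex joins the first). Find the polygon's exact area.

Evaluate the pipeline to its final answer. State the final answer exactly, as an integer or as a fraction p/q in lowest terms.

2595/2

Part I: -7*(4)^2 - 9*(4)^1 - 6 = (-112) + (-36) + (-6) = -154; answer -154
Part II: B1 = -154; w = 25; cross terms: (-19*-7 - 28*-9)=385, (28*34 - 25*-7)=1127, (25*8 - -17*34)=778, (-17*-9 - -19*8)=305; twice the area = |2595| = 2595; area = 2595/2; answer 2595/2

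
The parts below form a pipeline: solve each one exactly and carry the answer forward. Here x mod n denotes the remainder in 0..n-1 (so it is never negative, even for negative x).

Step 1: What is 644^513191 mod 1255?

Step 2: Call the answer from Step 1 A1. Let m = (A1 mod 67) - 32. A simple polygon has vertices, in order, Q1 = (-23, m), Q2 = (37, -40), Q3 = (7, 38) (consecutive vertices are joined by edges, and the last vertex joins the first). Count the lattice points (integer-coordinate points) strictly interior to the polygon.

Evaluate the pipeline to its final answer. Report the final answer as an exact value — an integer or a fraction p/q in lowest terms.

2050

Step 1: squarings mod 1255: 644^1=644, 644^2=586, 644^4=781, 644^8=31, 644^16=961, 644^32=1096, 644^64=181, 644^128=131, 644^256=846, 644^512=366, 644^1024=926, 644^2048=311, 644^4096=86, 644^8192=1121, 644^16384=386, 644^32768=906, 644^65536=66, 644^131072=591, 644^262144=391; 644^513191 = 644^1 * 644^2 * 644^4 * 644^32 * 644^128 * 644^1024 * 644^4096 * 644^16384 * 644^32768 * 644^65536 * 644^131072 * 644^262144 = 144 (mod 1255); answer 144
Step 2: A1 = 144; m = -22; cross terms: (-23*-40 - 37*-22)=1734, (37*38 - 7*-40)=1686, (7*-22 - -23*38)=720; twice the area = |4140| = 4140; area = 2070; boundary points = 6 + 6 + 30 = 42; strictly interior points = area - boundary/2 + 1 = 2050; answer 2050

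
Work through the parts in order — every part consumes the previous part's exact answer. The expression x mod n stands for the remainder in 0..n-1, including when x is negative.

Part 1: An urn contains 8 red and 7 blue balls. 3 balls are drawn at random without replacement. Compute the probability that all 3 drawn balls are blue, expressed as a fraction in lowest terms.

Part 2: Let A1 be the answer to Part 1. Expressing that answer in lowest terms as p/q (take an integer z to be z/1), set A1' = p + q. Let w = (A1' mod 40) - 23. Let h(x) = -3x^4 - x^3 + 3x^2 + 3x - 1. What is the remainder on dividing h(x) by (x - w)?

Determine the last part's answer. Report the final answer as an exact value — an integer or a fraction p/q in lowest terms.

Part 1: total draws C(15,3) = 455; favorable C(7,3) = 35; P = 1/13; answer 1/13
Part 2: A1 = 1/13; threaded value p + q = 14; w = -9; remainder = value at the root: -3*(-9)^4 - 1*(-9)^3 + 3*(-9)^2 + 3*(-9)^1 - 1 = (-19683) + (729) + (243) + (-27) + (-1) = -18739; answer -18739

-18739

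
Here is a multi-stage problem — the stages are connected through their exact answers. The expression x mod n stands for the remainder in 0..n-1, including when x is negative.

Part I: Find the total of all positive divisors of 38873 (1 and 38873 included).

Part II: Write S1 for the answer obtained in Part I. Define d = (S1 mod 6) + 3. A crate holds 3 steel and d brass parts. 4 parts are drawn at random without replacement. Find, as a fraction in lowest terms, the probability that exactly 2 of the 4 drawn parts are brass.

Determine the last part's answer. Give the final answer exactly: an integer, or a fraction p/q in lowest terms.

3/5

Part I: 38873 is prime, so its only divisors are 1 and 38873; sigma = 1 + 38873 = 38874; answer 38874
Part II: S1 = 38874; d = 3; total draws C(6,4) = 15; favorable C(3,2)*C(3,2) = 9; P = 3/5; answer 3/5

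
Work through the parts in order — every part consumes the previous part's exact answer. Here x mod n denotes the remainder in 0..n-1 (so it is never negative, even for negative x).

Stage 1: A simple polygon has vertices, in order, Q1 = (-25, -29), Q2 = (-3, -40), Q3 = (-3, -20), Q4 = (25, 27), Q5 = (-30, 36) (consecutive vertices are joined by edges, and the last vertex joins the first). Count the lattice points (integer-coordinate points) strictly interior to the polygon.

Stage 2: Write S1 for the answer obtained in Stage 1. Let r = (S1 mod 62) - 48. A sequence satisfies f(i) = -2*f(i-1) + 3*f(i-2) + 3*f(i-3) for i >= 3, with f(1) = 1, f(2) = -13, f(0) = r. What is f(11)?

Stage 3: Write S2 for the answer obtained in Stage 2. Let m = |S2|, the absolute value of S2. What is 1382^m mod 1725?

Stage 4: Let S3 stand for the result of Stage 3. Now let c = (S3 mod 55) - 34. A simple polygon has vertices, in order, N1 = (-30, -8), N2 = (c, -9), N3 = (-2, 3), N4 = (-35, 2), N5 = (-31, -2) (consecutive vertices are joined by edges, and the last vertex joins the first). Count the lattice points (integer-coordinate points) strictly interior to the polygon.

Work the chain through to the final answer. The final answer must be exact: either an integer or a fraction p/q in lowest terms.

Stage 1: cross terms: (-25*-40 - -3*-29)=913, (-3*-20 - -3*-40)=-60, (-3*27 - 25*-20)=419, (25*36 - -30*27)=1710, (-30*-29 - -25*36)=1770; twice the area = |4752| = 4752; area = 2376; boundary points = 11 + 20 + 1 + 1 + 5 = 38; strictly interior points = area - boundary/2 + 1 = 2358; answer 2358
Stage 2: S1 = 2358; r = -46; f(3) = -2*(-13) + 3*(1) + 3*(-46) = -109; iterating: f(3)=-109, f(4)=182, f(5)=-730, f(6)=1679, f(7)=-5002, f(8)=12851, f(9)=-35671, f(10)=94889, f(11)=-258238; answer -258238
Stage 3: S2 = -258238; m = 258238; squarings mod 1725: 1382^1=1382, 1382^2=349, 1382^4=1051, 1382^8=601, 1382^16=676, 1382^32=1576, 1382^64=1501, 1382^128=151, 1382^256=376, 1382^512=1651, 1382^1024=301, 1382^2048=901, 1382^4096=1051, 1382^8192=601, 1382^16384=676, 1382^32768=1576, 1382^65536=1501, 1382^131072=151; 1382^258238 = 1382^2 * 1382^4 * 1382^8 * 1382^16 * 1382^32 * 1382^128 * 1382^4096 * 1382^8192 * 1382^16384 * 1382^32768 * 1382^65536 * 1382^131072 = 349 (mod 1725); answer 349
Stage 4: S3 = 349; c = -15; cross terms: (-30*-9 - -15*-8)=150, (-15*3 - -2*-9)=-63, (-2*2 - -35*3)=101, (-35*-2 - -31*2)=132, (-31*-8 - -30*-2)=188; twice the area = |508| = 508; area = 254; boundary points = 1 + 1 + 1 + 4 + 1 = 8; strictly interior points = area - boundary/2 + 1 = 251; answer 251

251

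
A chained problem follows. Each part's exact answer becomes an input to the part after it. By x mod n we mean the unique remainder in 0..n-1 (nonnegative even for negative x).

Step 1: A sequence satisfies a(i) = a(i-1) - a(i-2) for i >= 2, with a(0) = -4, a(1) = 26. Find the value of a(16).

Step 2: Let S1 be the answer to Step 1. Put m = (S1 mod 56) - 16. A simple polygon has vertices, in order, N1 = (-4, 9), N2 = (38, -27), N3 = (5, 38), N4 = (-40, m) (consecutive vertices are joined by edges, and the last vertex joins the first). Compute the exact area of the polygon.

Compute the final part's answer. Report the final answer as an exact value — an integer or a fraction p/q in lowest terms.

Step 1: a(2) = 1*(26) - 1*(-4) = 30; iterating: a(2)=30, a(3)=4, a(4)=-26, a(5)=-30, a(6)=-4, a(7)=26, a(8)=30, a(9)=4, a(10)=-26, a(11)=-30, a(12)=-4, a(13)=26, a(14)=30, a(15)=4, a(16)=-26; answer -26
Step 2: S1 = -26; m = 14; cross terms: (-4*-27 - 38*9)=-234, (38*38 - 5*-27)=1579, (5*14 - -40*38)=1590, (-40*9 - -4*14)=-304; twice the area = |2631| = 2631; area = 2631/2; answer 2631/2

2631/2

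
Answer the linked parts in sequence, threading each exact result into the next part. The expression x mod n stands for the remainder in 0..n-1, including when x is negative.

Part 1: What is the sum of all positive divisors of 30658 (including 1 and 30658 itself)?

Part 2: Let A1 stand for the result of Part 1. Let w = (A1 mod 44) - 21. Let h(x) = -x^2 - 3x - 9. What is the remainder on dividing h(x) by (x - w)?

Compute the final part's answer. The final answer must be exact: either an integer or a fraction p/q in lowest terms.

Part 1: 30658 = 2 * 15329; sigma = (1 + 2) * (1 + 15329) = 3 * 15330 = 45990; answer 45990
Part 2: A1 = 45990; w = -11; remainder = value at the root: -1*(-11)^2 - 3*(-11)^1 - 9 = (-121) + (33) + (-9) = -97; answer -97

-97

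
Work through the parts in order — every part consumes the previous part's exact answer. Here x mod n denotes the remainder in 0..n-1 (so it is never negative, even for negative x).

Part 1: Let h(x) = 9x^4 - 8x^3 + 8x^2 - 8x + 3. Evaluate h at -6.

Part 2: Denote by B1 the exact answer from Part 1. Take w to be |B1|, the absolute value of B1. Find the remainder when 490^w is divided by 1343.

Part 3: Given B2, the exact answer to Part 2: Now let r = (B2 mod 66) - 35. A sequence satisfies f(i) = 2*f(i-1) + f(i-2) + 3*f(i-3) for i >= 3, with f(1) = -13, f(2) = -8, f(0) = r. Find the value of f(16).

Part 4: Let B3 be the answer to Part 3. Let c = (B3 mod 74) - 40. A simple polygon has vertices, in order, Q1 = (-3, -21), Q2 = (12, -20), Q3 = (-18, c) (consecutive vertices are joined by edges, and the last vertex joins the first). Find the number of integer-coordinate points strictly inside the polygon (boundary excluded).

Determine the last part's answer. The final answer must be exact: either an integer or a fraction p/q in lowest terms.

Part 1: 9*(-6)^4 - 8*(-6)^3 + 8*(-6)^2 - 8*(-6)^1 + 3 = (11664) + (1728) + (288) + (48) + (3) = 13731; answer 13731
Part 2: B1 = 13731; w = 13731; squarings mod 1343: 490^1=490, 490^2=1046, 490^4=914, 490^8=50, 490^16=1157, 490^32=1021, 490^64=273, 490^128=664, 490^256=392, 490^512=562, 490^1024=239, 490^2048=715, 490^4096=885, 490^8192=256; 490^13731 = 490^1 * 490^2 * 490^32 * 490^128 * 490^256 * 490^1024 * 490^4096 * 490^8192 = 857 (mod 1343); answer 857
Part 3: B2 = 857; r = 30; f(3) = 2*(-8) + 1*(-13) + 3*(30) = 61; iterating: f(3)=61, f(4)=75, f(5)=187, f(6)=632, f(7)=1676, f(8)=4545, f(9)=12662, f(10)=34897, f(11)=96091, f(12)=265065, f(13)=730912, f(14)=2015162, f(15)=5556431, f(16)=15320760; answer 15320760
Part 4: B3 = 15320760; c = -18; cross terms: (-3*-20 - 12*-21)=312, (12*-18 - -18*-20)=-576, (-18*-21 - -3*-18)=324; twice the area = |60| = 60; area = 30; boundary points = 1 + 2 + 3 = 6; strictly interior points = area - boundary/2 + 1 = 28; answer 28

28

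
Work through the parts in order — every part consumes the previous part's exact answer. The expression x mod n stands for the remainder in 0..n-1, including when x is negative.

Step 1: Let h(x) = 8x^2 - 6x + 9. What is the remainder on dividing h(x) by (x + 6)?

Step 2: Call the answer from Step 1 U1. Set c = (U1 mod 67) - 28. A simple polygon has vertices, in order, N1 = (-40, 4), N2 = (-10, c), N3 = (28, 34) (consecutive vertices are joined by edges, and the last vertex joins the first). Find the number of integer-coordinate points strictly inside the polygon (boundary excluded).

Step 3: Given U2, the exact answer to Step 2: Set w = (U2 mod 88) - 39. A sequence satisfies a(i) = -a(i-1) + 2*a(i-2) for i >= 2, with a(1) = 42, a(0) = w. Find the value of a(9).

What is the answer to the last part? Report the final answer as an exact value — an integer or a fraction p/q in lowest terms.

4632

Step 1: remainder = value at the root: 8*(-6)^2 - 6*(-6)^1 + 9 = (288) + (36) + (9) = 333; answer 333
Step 2: U1 = 333; c = 37; cross terms: (-40*37 - -10*4)=-1440, (-10*34 - 28*37)=-1376, (28*4 - -40*34)=1472; twice the area = |-1344| = 1344; area = 672; boundary points = 3 + 1 + 2 = 6; strictly interior points = area - boundary/2 + 1 = 670; answer 670
Step 3: U2 = 670; w = 15; a(2) = -1*(42) + 2*(15) = -12; iterating: a(2)=-12, a(3)=96, a(4)=-120, a(5)=312, a(6)=-552, a(7)=1176, a(8)=-2280, a(9)=4632; answer 4632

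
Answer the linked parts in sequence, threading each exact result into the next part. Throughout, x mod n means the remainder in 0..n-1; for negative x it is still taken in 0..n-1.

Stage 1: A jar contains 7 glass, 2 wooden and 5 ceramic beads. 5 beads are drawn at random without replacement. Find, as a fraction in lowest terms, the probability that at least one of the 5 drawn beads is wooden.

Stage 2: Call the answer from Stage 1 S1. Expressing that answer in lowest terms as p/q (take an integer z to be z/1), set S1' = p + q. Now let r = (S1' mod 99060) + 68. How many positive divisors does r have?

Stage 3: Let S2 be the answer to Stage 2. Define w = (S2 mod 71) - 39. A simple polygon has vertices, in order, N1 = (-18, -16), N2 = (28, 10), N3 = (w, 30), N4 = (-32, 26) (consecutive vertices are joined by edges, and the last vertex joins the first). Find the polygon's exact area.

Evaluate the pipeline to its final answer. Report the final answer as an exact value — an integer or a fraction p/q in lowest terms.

Stage 1: total draws C(14,5) = 2002; complement C(12,5) = 792; favorable 2002 - 792 = 1210; P = 55/91; answer 55/91
Stage 2: S1 = 55/91; threaded value p + q = 146; r = 214; 214 = 2 * 107; number of divisors = (1+1) * (1+1) = 4; answer 4
Stage 3: S2 = 4; w = -35; cross terms: (-18*10 - 28*-16)=268, (28*30 - -35*10)=1190, (-35*26 - -32*30)=50, (-32*-16 - -18*26)=980; twice the area = |2488| = 2488; area = 1244; answer 1244

1244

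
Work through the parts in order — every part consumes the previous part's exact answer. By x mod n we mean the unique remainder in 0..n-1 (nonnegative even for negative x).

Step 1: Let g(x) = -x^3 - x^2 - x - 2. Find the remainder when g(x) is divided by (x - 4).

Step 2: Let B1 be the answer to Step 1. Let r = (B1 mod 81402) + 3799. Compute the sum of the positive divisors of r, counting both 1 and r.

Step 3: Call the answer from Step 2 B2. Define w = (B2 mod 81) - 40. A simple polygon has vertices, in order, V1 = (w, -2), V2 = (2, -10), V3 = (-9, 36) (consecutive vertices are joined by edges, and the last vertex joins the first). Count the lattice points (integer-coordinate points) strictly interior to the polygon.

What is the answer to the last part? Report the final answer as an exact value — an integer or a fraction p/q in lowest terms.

318

Step 1: remainder = value at the root: -1*(4)^3 - 1*(4)^2 - 1*(4)^1 - 2 = (-64) + (-16) + (-4) + (-2) = -86; answer -86
Step 2: B1 = -86; r = 85115; 85115 = 5 * 29 * 587; sigma = (1 + 5) * (1 + 29) * (1 + 587) = 6 * 30 * 588 = 105840; answer 105840
Step 3: B2 = 105840; w = 14; cross terms: (14*-10 - 2*-2)=-136, (2*36 - -9*-10)=-18, (-9*-2 - 14*36)=-486; twice the area = |-640| = 640; area = 320; boundary points = 4 + 1 + 1 = 6; strictly interior points = area - boundary/2 + 1 = 318; answer 318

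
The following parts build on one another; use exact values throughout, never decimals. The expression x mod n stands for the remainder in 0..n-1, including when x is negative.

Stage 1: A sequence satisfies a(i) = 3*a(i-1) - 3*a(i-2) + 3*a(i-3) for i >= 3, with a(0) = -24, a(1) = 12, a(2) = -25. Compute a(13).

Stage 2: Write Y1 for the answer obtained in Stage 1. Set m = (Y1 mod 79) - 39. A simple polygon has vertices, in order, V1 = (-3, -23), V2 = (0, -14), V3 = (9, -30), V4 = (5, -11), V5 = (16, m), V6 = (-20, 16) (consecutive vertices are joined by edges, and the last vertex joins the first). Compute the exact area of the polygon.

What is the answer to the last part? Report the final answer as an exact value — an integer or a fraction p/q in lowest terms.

1017

Stage 1: a(3) = 3*(-25) - 3*(12) + 3*(-24) = -183; iterating: a(3)=-183, a(4)=-438, a(5)=-840, a(6)=-1755, a(7)=-4059, a(8)=-9432, a(9)=-21384, a(10)=-48033, a(11)=-108243, a(12)=-244782, a(13)=-553716; answer -553716
Stage 2: Y1 = -553716; m = 35; cross terms: (-3*-14 - 0*-23)=42, (0*-30 - 9*-14)=126, (9*-11 - 5*-30)=51, (5*35 - 16*-11)=351, (16*16 - -20*35)=956, (-20*-23 - -3*16)=508; twice the area = |2034| = 2034; area = 1017; answer 1017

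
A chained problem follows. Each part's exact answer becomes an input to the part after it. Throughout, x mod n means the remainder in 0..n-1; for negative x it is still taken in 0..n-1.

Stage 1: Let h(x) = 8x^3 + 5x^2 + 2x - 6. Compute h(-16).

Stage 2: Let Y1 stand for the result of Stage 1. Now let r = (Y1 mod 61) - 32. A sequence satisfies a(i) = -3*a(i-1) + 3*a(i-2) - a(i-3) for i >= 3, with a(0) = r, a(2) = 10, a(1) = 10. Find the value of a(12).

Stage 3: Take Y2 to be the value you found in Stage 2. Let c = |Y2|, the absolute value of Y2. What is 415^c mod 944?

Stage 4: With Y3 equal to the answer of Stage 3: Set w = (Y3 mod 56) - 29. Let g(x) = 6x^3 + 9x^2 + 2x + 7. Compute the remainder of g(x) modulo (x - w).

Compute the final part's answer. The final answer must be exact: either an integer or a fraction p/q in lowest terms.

-14721

Stage 1: 8*(-16)^3 + 5*(-16)^2 + 2*(-16)^1 - 6 = (-32768) + (1280) + (-32) + (-6) = -31526; answer -31526
Stage 2: Y1 = -31526; r = -21; a(3) = -3*(10) + 3*(10) - 1*(-21) = 21; iterating: a(3)=21, a(4)=-43, a(5)=182, a(6)=-696, a(7)=2677, a(8)=-10301, a(9)=39630, a(10)=-152470, a(11)=586601, a(12)=-2256843; answer -2256843
Stage 3: Y2 = -2256843; c = 2256843; squarings mod 944: 415^1=415, 415^2=417, 415^4=193, 415^8=433, 415^16=577, 415^32=641, 415^64=241, 415^128=497, 415^256=625, 415^512=753, 415^1024=609, 415^2048=833, 415^4096=49, 415^8192=513, 415^16384=737, 415^32768=369, 415^65536=225, 415^131072=593, 415^262144=481, 415^524288=81, 415^1048576=897, 415^2097152=321; 415^2256843 = 415^1 * 415^2 * 415^8 * 415^64 * 415^128 * 415^256 * 415^512 * 415^1024 * 415^2048 * 415^8192 * 415^16384 * 415^131072 * 415^2097152 = 799 (mod 944); answer 799
Stage 4: Y3 = 799; w = -14; remainder = value at the root: 6*(-14)^3 + 9*(-14)^2 + 2*(-14)^1 + 7 = (-16464) + (1764) + (-28) + (7) = -14721; answer -14721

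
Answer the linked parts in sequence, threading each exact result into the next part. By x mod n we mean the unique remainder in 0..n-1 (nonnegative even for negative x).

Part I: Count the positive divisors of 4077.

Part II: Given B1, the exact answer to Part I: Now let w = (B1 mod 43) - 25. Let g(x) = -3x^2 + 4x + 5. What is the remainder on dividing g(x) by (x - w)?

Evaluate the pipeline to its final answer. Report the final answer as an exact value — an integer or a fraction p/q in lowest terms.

-930

Part I: 4077 = 3^3 * 151; number of divisors = (3+1) * (1+1) = 8; answer 8
Part II: B1 = 8; w = -17; remainder = value at the root: -3*(-17)^2 + 4*(-17)^1 + 5 = (-867) + (-68) + (5) = -930; answer -930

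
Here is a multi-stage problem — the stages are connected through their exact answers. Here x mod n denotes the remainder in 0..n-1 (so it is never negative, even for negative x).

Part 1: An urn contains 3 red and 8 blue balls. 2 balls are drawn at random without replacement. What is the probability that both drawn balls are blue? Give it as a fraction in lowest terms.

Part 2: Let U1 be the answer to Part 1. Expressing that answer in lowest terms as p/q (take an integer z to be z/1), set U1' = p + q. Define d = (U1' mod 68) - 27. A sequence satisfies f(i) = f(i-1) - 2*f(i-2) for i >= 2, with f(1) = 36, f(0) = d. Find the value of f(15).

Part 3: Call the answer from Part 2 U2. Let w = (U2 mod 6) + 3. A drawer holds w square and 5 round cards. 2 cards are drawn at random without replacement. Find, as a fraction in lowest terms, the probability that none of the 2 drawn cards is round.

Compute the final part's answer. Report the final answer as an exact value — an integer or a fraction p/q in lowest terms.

3/28

Part 1: total draws C(11,2) = 55; favorable C(8,2) = 28; P = 28/55; answer 28/55
Part 2: U1 = 28/55; threaded value p + q = 83; d = -12; f(2) = 1*(36) - 2*(-12) = 60; iterating: f(2)=60, f(3)=-12, f(4)=-132, f(5)=-108, f(6)=156, f(7)=372, f(8)=60, f(9)=-684, f(10)=-804, f(11)=564, f(12)=2172, f(13)=1044, f(14)=-3300, f(15)=-5388; answer -5388
Part 3: U2 = -5388; w = 3; total draws C(8,2) = 28; favorable C(3,2) = 3; P = 3/28; answer 3/28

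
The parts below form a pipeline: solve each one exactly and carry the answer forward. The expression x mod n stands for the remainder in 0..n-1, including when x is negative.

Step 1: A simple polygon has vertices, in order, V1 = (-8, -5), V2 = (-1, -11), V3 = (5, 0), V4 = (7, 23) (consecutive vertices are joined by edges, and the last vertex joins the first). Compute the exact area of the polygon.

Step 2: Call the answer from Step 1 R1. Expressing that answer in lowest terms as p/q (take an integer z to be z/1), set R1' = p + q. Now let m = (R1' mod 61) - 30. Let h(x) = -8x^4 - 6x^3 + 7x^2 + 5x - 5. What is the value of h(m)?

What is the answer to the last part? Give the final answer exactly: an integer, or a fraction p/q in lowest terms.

Step 1: cross terms: (-8*-11 - -1*-5)=83, (-1*0 - 5*-11)=55, (5*23 - 7*0)=115, (7*-5 - -8*23)=149; twice the area = |402| = 402; area = 201; answer 201
Step 2: R1 = 201; threaded value p + q = 202; m = -11; -8*(-11)^4 - 6*(-11)^3 + 7*(-11)^2 + 5*(-11)^1 - 5 = (-117128) + (7986) + (847) + (-55) + (-5) = -108355; answer -108355

-108355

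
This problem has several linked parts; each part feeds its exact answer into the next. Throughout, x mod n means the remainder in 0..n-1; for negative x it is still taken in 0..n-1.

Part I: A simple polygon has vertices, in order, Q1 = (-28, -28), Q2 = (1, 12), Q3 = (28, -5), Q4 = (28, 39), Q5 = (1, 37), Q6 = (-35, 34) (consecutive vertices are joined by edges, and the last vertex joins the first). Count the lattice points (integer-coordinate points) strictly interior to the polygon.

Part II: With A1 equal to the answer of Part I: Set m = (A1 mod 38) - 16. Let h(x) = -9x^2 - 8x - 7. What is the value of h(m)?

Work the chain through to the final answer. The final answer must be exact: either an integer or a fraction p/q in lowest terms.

Part I: cross terms: (-28*12 - 1*-28)=-308, (1*-5 - 28*12)=-341, (28*39 - 28*-5)=1232, (28*37 - 1*39)=997, (1*34 - -35*37)=1329, (-35*-28 - -28*34)=1932; twice the area = |4841| = 4841; area = 4841/2; boundary points = 1 + 1 + 44 + 1 + 3 + 1 = 51; strictly interior points = area - boundary/2 + 1 = 2396; answer 2396
Part II: A1 = 2396; m = -14; -9*(-14)^2 - 8*(-14)^1 - 7 = (-1764) + (112) + (-7) = -1659; answer -1659

-1659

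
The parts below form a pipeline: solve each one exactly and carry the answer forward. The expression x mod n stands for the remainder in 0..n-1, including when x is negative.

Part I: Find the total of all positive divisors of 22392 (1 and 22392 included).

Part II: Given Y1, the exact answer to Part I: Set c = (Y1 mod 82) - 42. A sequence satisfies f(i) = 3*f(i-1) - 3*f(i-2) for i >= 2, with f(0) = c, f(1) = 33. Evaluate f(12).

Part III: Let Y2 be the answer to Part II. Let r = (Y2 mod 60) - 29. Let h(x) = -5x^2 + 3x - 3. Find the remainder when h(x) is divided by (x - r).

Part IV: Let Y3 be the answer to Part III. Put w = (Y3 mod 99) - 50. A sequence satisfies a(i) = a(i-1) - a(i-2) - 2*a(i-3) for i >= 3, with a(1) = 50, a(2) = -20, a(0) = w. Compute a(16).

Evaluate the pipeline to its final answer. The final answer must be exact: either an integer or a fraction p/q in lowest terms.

Part I: 22392 = 2^3 * 3^2 * 311; sigma = (1 + 2 + 4 + 8) * (1 + 3 + 9) * (1 + 311) = 15 * 13 * 312 = 60840; answer 60840
Part II: Y1 = 60840; c = 36; f(2) = 3*(33) - 3*(36) = -9; iterating: f(2)=-9, f(3)=-126, f(4)=-351, f(5)=-675, f(6)=-972, f(7)=-891, f(8)=243, f(9)=3402, f(10)=9477, f(11)=18225, f(12)=26244; answer 26244
Part III: Y2 = 26244; r = -5; remainder = value at the root: -5*(-5)^2 + 3*(-5)^1 - 3 = (-125) + (-15) + (-3) = -143; answer -143
Part IV: Y3 = -143; w = 5; a(3) = 1*(-20) - 1*(50) - 2*(5) = -80; iterating: a(3)=-80, a(4)=-160, a(5)=-40, a(6)=280, a(7)=640, a(8)=440, a(9)=-760, a(10)=-2480, a(11)=-2600, a(12)=1400, a(13)=8960, a(14)=12760, a(15)=1000, a(16)=-29680; answer -29680

-29680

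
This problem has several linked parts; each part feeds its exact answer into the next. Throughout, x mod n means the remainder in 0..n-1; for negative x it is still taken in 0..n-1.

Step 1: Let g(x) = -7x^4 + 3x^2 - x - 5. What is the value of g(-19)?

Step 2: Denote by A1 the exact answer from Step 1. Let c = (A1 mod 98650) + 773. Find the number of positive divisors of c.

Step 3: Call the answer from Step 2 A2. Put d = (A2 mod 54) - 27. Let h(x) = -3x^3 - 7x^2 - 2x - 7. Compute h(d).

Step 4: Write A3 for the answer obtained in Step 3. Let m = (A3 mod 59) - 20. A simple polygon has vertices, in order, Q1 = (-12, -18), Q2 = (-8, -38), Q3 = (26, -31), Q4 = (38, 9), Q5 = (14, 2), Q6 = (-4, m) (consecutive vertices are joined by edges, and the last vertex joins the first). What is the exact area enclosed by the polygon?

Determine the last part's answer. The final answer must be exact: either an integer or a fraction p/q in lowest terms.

1287

Step 1: -7*(-19)^4 + 3*(-19)^2 - 1*(-19)^1 - 5 = (-912247) + (1083) + (19) + (-5) = -911150; answer -911150
Step 2: A1 = -911150; c = 76123; 76123 is prime, so its only divisors are 1 and 76123; count = 2; answer 2
Step 3: A2 = 2; d = -25; -3*(-25)^3 - 7*(-25)^2 - 2*(-25)^1 - 7 = (46875) + (-4375) + (50) + (-7) = 42543; answer 42543
Step 4: A3 = 42543; m = -16; cross terms: (-12*-38 - -8*-18)=312, (-8*-31 - 26*-38)=1236, (26*9 - 38*-31)=1412, (38*2 - 14*9)=-50, (14*-16 - -4*2)=-216, (-4*-18 - -12*-16)=-120; twice the area = |2574| = 2574; area = 1287; answer 1287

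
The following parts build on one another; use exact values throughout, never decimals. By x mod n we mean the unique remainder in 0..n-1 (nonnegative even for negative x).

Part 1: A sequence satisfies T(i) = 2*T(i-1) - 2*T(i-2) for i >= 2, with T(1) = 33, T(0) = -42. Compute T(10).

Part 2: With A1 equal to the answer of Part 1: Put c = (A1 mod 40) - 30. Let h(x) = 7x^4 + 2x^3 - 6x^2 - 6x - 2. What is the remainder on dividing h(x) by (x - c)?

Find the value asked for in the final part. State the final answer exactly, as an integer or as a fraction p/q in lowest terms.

5610778

Part 1: T(2) = 2*(33) - 2*(-42) = 150; iterating: T(2)=150, T(3)=234, T(4)=168, T(5)=-132, T(6)=-600, T(7)=-936, T(8)=-672, T(9)=528, T(10)=2400; answer 2400
Part 2: A1 = 2400; c = -30; remainder = value at the root: 7*(-30)^4 + 2*(-30)^3 - 6*(-30)^2 - 6*(-30)^1 - 2 = (5670000) + (-54000) + (-5400) + (180) + (-2) = 5610778; answer 5610778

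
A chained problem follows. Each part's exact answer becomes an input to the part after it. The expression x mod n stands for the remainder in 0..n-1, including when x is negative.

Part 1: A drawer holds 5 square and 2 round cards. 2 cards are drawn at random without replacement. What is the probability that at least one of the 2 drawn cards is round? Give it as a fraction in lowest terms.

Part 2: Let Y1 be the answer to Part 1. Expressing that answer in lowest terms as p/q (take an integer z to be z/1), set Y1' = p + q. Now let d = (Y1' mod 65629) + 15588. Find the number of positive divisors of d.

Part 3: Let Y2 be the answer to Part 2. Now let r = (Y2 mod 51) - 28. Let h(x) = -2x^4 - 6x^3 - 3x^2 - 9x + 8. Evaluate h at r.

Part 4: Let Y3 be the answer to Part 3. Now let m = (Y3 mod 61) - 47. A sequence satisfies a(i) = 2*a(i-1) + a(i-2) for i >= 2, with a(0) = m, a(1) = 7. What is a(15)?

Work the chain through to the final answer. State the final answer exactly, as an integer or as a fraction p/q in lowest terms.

Part 1: total draws C(7,2) = 21; complement C(5,2) = 10; favorable 21 - 10 = 11; P = 11/21; answer 11/21
Part 2: Y1 = 11/21; threaded value p + q = 32; d = 15620; 15620 = 2^2 * 5 * 11 * 71; number of divisors = (2+1) * (1+1) * (1+1) * (1+1) = 24; answer 24
Part 3: Y2 = 24; r = -4; -2*(-4)^4 - 6*(-4)^3 - 3*(-4)^2 - 9*(-4)^1 + 8 = (-512) + (384) + (-48) + (36) + (8) = -132; answer -132
Part 4: Y3 = -132; m = 4; a(2) = 2*(7) + 1*(4) = 18; iterating: a(2)=18, a(3)=43, a(4)=104, a(5)=251, a(6)=606, a(7)=1463, a(8)=3532, a(9)=8527, a(10)=20586, a(11)=49699, a(12)=119984, a(13)=289667, a(14)=699318, a(15)=1688303; answer 1688303

1688303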